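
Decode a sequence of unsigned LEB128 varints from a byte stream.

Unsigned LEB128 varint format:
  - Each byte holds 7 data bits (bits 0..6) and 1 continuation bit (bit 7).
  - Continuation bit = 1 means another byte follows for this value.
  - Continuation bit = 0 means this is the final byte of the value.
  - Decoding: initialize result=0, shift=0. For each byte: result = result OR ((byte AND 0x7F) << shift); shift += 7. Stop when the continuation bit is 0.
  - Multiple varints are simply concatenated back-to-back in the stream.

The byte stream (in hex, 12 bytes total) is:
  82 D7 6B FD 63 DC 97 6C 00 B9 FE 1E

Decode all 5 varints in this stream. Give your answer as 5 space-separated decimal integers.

Answer: 1764226 12797 1772508 0 507705

Derivation:
  byte[0]=0x82 cont=1 payload=0x02=2: acc |= 2<<0 -> acc=2 shift=7
  byte[1]=0xD7 cont=1 payload=0x57=87: acc |= 87<<7 -> acc=11138 shift=14
  byte[2]=0x6B cont=0 payload=0x6B=107: acc |= 107<<14 -> acc=1764226 shift=21 [end]
Varint 1: bytes[0:3] = 82 D7 6B -> value 1764226 (3 byte(s))
  byte[3]=0xFD cont=1 payload=0x7D=125: acc |= 125<<0 -> acc=125 shift=7
  byte[4]=0x63 cont=0 payload=0x63=99: acc |= 99<<7 -> acc=12797 shift=14 [end]
Varint 2: bytes[3:5] = FD 63 -> value 12797 (2 byte(s))
  byte[5]=0xDC cont=1 payload=0x5C=92: acc |= 92<<0 -> acc=92 shift=7
  byte[6]=0x97 cont=1 payload=0x17=23: acc |= 23<<7 -> acc=3036 shift=14
  byte[7]=0x6C cont=0 payload=0x6C=108: acc |= 108<<14 -> acc=1772508 shift=21 [end]
Varint 3: bytes[5:8] = DC 97 6C -> value 1772508 (3 byte(s))
  byte[8]=0x00 cont=0 payload=0x00=0: acc |= 0<<0 -> acc=0 shift=7 [end]
Varint 4: bytes[8:9] = 00 -> value 0 (1 byte(s))
  byte[9]=0xB9 cont=1 payload=0x39=57: acc |= 57<<0 -> acc=57 shift=7
  byte[10]=0xFE cont=1 payload=0x7E=126: acc |= 126<<7 -> acc=16185 shift=14
  byte[11]=0x1E cont=0 payload=0x1E=30: acc |= 30<<14 -> acc=507705 shift=21 [end]
Varint 5: bytes[9:12] = B9 FE 1E -> value 507705 (3 byte(s))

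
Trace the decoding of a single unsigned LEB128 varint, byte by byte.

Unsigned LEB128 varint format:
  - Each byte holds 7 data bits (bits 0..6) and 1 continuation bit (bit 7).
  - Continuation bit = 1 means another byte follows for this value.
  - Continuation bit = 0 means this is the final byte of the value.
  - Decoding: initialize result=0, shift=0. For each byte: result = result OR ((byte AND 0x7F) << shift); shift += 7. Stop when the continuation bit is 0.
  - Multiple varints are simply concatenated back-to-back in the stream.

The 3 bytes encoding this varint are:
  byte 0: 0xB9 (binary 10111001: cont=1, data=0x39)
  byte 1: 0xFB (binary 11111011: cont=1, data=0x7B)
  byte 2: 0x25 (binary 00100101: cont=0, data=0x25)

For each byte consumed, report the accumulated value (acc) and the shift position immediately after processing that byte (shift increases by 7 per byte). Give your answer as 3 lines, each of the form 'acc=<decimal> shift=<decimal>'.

byte 0=0xB9: payload=0x39=57, contrib = 57<<0 = 57; acc -> 57, shift -> 7
byte 1=0xFB: payload=0x7B=123, contrib = 123<<7 = 15744; acc -> 15801, shift -> 14
byte 2=0x25: payload=0x25=37, contrib = 37<<14 = 606208; acc -> 622009, shift -> 21

Answer: acc=57 shift=7
acc=15801 shift=14
acc=622009 shift=21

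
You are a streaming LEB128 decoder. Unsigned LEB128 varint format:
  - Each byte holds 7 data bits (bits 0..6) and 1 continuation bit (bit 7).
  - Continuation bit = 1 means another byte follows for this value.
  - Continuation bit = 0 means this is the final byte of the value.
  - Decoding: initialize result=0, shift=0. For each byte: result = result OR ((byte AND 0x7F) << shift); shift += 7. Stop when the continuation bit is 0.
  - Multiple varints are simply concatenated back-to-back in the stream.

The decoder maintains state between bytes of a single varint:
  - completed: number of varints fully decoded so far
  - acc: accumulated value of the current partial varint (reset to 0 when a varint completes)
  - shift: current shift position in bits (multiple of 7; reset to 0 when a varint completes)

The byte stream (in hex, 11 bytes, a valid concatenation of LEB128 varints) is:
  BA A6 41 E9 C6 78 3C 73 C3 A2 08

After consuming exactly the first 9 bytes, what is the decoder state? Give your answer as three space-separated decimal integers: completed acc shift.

Answer: 4 67 7

Derivation:
byte[0]=0xBA cont=1 payload=0x3A: acc |= 58<<0 -> completed=0 acc=58 shift=7
byte[1]=0xA6 cont=1 payload=0x26: acc |= 38<<7 -> completed=0 acc=4922 shift=14
byte[2]=0x41 cont=0 payload=0x41: varint #1 complete (value=1069882); reset -> completed=1 acc=0 shift=0
byte[3]=0xE9 cont=1 payload=0x69: acc |= 105<<0 -> completed=1 acc=105 shift=7
byte[4]=0xC6 cont=1 payload=0x46: acc |= 70<<7 -> completed=1 acc=9065 shift=14
byte[5]=0x78 cont=0 payload=0x78: varint #2 complete (value=1975145); reset -> completed=2 acc=0 shift=0
byte[6]=0x3C cont=0 payload=0x3C: varint #3 complete (value=60); reset -> completed=3 acc=0 shift=0
byte[7]=0x73 cont=0 payload=0x73: varint #4 complete (value=115); reset -> completed=4 acc=0 shift=0
byte[8]=0xC3 cont=1 payload=0x43: acc |= 67<<0 -> completed=4 acc=67 shift=7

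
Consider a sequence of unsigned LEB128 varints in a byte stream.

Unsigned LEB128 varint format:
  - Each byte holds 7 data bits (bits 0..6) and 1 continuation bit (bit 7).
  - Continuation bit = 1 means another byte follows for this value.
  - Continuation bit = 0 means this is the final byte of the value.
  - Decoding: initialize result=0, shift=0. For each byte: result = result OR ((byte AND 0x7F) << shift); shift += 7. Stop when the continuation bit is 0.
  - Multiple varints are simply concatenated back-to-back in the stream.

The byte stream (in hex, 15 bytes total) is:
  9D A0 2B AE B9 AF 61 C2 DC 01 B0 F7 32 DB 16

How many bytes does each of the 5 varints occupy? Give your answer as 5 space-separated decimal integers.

  byte[0]=0x9D cont=1 payload=0x1D=29: acc |= 29<<0 -> acc=29 shift=7
  byte[1]=0xA0 cont=1 payload=0x20=32: acc |= 32<<7 -> acc=4125 shift=14
  byte[2]=0x2B cont=0 payload=0x2B=43: acc |= 43<<14 -> acc=708637 shift=21 [end]
Varint 1: bytes[0:3] = 9D A0 2B -> value 708637 (3 byte(s))
  byte[3]=0xAE cont=1 payload=0x2E=46: acc |= 46<<0 -> acc=46 shift=7
  byte[4]=0xB9 cont=1 payload=0x39=57: acc |= 57<<7 -> acc=7342 shift=14
  byte[5]=0xAF cont=1 payload=0x2F=47: acc |= 47<<14 -> acc=777390 shift=21
  byte[6]=0x61 cont=0 payload=0x61=97: acc |= 97<<21 -> acc=204201134 shift=28 [end]
Varint 2: bytes[3:7] = AE B9 AF 61 -> value 204201134 (4 byte(s))
  byte[7]=0xC2 cont=1 payload=0x42=66: acc |= 66<<0 -> acc=66 shift=7
  byte[8]=0xDC cont=1 payload=0x5C=92: acc |= 92<<7 -> acc=11842 shift=14
  byte[9]=0x01 cont=0 payload=0x01=1: acc |= 1<<14 -> acc=28226 shift=21 [end]
Varint 3: bytes[7:10] = C2 DC 01 -> value 28226 (3 byte(s))
  byte[10]=0xB0 cont=1 payload=0x30=48: acc |= 48<<0 -> acc=48 shift=7
  byte[11]=0xF7 cont=1 payload=0x77=119: acc |= 119<<7 -> acc=15280 shift=14
  byte[12]=0x32 cont=0 payload=0x32=50: acc |= 50<<14 -> acc=834480 shift=21 [end]
Varint 4: bytes[10:13] = B0 F7 32 -> value 834480 (3 byte(s))
  byte[13]=0xDB cont=1 payload=0x5B=91: acc |= 91<<0 -> acc=91 shift=7
  byte[14]=0x16 cont=0 payload=0x16=22: acc |= 22<<7 -> acc=2907 shift=14 [end]
Varint 5: bytes[13:15] = DB 16 -> value 2907 (2 byte(s))

Answer: 3 4 3 3 2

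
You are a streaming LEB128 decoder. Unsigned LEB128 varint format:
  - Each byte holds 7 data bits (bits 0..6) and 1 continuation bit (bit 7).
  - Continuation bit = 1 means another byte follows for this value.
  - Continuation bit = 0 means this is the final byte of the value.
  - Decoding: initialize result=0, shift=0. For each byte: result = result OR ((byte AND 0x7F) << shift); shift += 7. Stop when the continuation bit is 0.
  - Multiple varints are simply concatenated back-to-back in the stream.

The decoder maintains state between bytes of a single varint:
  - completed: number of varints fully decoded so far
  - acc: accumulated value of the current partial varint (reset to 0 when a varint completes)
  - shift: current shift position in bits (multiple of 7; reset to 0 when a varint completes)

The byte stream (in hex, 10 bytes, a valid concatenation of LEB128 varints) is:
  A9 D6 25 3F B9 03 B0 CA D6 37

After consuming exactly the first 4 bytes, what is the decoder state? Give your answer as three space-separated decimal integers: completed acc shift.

Answer: 2 0 0

Derivation:
byte[0]=0xA9 cont=1 payload=0x29: acc |= 41<<0 -> completed=0 acc=41 shift=7
byte[1]=0xD6 cont=1 payload=0x56: acc |= 86<<7 -> completed=0 acc=11049 shift=14
byte[2]=0x25 cont=0 payload=0x25: varint #1 complete (value=617257); reset -> completed=1 acc=0 shift=0
byte[3]=0x3F cont=0 payload=0x3F: varint #2 complete (value=63); reset -> completed=2 acc=0 shift=0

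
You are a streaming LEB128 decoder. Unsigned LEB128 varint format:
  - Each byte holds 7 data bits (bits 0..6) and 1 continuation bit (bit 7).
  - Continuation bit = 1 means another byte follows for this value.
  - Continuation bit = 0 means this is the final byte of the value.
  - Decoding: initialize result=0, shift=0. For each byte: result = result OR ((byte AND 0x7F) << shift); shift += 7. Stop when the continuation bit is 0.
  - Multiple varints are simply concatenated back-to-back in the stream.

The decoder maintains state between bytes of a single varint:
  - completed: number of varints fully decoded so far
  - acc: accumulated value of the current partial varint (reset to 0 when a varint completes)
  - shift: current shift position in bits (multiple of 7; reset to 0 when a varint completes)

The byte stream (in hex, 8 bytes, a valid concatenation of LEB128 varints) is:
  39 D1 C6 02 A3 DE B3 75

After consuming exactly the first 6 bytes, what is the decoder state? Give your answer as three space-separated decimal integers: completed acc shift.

byte[0]=0x39 cont=0 payload=0x39: varint #1 complete (value=57); reset -> completed=1 acc=0 shift=0
byte[1]=0xD1 cont=1 payload=0x51: acc |= 81<<0 -> completed=1 acc=81 shift=7
byte[2]=0xC6 cont=1 payload=0x46: acc |= 70<<7 -> completed=1 acc=9041 shift=14
byte[3]=0x02 cont=0 payload=0x02: varint #2 complete (value=41809); reset -> completed=2 acc=0 shift=0
byte[4]=0xA3 cont=1 payload=0x23: acc |= 35<<0 -> completed=2 acc=35 shift=7
byte[5]=0xDE cont=1 payload=0x5E: acc |= 94<<7 -> completed=2 acc=12067 shift=14

Answer: 2 12067 14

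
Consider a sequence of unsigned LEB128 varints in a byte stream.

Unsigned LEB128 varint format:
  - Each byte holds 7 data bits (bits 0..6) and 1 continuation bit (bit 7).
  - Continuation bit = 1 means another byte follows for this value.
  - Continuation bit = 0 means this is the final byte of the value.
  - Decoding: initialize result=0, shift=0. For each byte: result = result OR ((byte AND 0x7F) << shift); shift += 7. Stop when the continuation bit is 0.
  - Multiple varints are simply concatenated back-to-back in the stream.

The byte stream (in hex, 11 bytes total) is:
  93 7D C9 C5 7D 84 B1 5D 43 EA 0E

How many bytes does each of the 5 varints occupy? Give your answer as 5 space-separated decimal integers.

  byte[0]=0x93 cont=1 payload=0x13=19: acc |= 19<<0 -> acc=19 shift=7
  byte[1]=0x7D cont=0 payload=0x7D=125: acc |= 125<<7 -> acc=16019 shift=14 [end]
Varint 1: bytes[0:2] = 93 7D -> value 16019 (2 byte(s))
  byte[2]=0xC9 cont=1 payload=0x49=73: acc |= 73<<0 -> acc=73 shift=7
  byte[3]=0xC5 cont=1 payload=0x45=69: acc |= 69<<7 -> acc=8905 shift=14
  byte[4]=0x7D cont=0 payload=0x7D=125: acc |= 125<<14 -> acc=2056905 shift=21 [end]
Varint 2: bytes[2:5] = C9 C5 7D -> value 2056905 (3 byte(s))
  byte[5]=0x84 cont=1 payload=0x04=4: acc |= 4<<0 -> acc=4 shift=7
  byte[6]=0xB1 cont=1 payload=0x31=49: acc |= 49<<7 -> acc=6276 shift=14
  byte[7]=0x5D cont=0 payload=0x5D=93: acc |= 93<<14 -> acc=1529988 shift=21 [end]
Varint 3: bytes[5:8] = 84 B1 5D -> value 1529988 (3 byte(s))
  byte[8]=0x43 cont=0 payload=0x43=67: acc |= 67<<0 -> acc=67 shift=7 [end]
Varint 4: bytes[8:9] = 43 -> value 67 (1 byte(s))
  byte[9]=0xEA cont=1 payload=0x6A=106: acc |= 106<<0 -> acc=106 shift=7
  byte[10]=0x0E cont=0 payload=0x0E=14: acc |= 14<<7 -> acc=1898 shift=14 [end]
Varint 5: bytes[9:11] = EA 0E -> value 1898 (2 byte(s))

Answer: 2 3 3 1 2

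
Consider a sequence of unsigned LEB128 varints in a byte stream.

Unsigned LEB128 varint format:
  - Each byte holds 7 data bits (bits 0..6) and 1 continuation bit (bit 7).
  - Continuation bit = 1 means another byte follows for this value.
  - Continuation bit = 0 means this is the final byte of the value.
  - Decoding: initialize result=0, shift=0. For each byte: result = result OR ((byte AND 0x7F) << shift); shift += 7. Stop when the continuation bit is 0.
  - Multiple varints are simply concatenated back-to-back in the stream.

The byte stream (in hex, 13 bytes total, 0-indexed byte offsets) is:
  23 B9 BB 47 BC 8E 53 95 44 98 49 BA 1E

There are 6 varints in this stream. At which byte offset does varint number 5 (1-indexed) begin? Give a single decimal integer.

Answer: 9

Derivation:
  byte[0]=0x23 cont=0 payload=0x23=35: acc |= 35<<0 -> acc=35 shift=7 [end]
Varint 1: bytes[0:1] = 23 -> value 35 (1 byte(s))
  byte[1]=0xB9 cont=1 payload=0x39=57: acc |= 57<<0 -> acc=57 shift=7
  byte[2]=0xBB cont=1 payload=0x3B=59: acc |= 59<<7 -> acc=7609 shift=14
  byte[3]=0x47 cont=0 payload=0x47=71: acc |= 71<<14 -> acc=1170873 shift=21 [end]
Varint 2: bytes[1:4] = B9 BB 47 -> value 1170873 (3 byte(s))
  byte[4]=0xBC cont=1 payload=0x3C=60: acc |= 60<<0 -> acc=60 shift=7
  byte[5]=0x8E cont=1 payload=0x0E=14: acc |= 14<<7 -> acc=1852 shift=14
  byte[6]=0x53 cont=0 payload=0x53=83: acc |= 83<<14 -> acc=1361724 shift=21 [end]
Varint 3: bytes[4:7] = BC 8E 53 -> value 1361724 (3 byte(s))
  byte[7]=0x95 cont=1 payload=0x15=21: acc |= 21<<0 -> acc=21 shift=7
  byte[8]=0x44 cont=0 payload=0x44=68: acc |= 68<<7 -> acc=8725 shift=14 [end]
Varint 4: bytes[7:9] = 95 44 -> value 8725 (2 byte(s))
  byte[9]=0x98 cont=1 payload=0x18=24: acc |= 24<<0 -> acc=24 shift=7
  byte[10]=0x49 cont=0 payload=0x49=73: acc |= 73<<7 -> acc=9368 shift=14 [end]
Varint 5: bytes[9:11] = 98 49 -> value 9368 (2 byte(s))
  byte[11]=0xBA cont=1 payload=0x3A=58: acc |= 58<<0 -> acc=58 shift=7
  byte[12]=0x1E cont=0 payload=0x1E=30: acc |= 30<<7 -> acc=3898 shift=14 [end]
Varint 6: bytes[11:13] = BA 1E -> value 3898 (2 byte(s))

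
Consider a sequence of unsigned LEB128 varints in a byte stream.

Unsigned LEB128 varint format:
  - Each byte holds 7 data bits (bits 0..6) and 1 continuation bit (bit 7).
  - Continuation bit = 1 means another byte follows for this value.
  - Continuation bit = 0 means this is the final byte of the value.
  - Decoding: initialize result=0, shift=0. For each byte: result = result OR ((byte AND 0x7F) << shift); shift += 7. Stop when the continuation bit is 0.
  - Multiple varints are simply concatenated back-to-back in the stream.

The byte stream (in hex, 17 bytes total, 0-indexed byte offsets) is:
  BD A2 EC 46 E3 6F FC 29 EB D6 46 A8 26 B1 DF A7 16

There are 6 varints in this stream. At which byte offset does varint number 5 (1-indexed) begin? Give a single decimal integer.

Answer: 11

Derivation:
  byte[0]=0xBD cont=1 payload=0x3D=61: acc |= 61<<0 -> acc=61 shift=7
  byte[1]=0xA2 cont=1 payload=0x22=34: acc |= 34<<7 -> acc=4413 shift=14
  byte[2]=0xEC cont=1 payload=0x6C=108: acc |= 108<<14 -> acc=1773885 shift=21
  byte[3]=0x46 cont=0 payload=0x46=70: acc |= 70<<21 -> acc=148574525 shift=28 [end]
Varint 1: bytes[0:4] = BD A2 EC 46 -> value 148574525 (4 byte(s))
  byte[4]=0xE3 cont=1 payload=0x63=99: acc |= 99<<0 -> acc=99 shift=7
  byte[5]=0x6F cont=0 payload=0x6F=111: acc |= 111<<7 -> acc=14307 shift=14 [end]
Varint 2: bytes[4:6] = E3 6F -> value 14307 (2 byte(s))
  byte[6]=0xFC cont=1 payload=0x7C=124: acc |= 124<<0 -> acc=124 shift=7
  byte[7]=0x29 cont=0 payload=0x29=41: acc |= 41<<7 -> acc=5372 shift=14 [end]
Varint 3: bytes[6:8] = FC 29 -> value 5372 (2 byte(s))
  byte[8]=0xEB cont=1 payload=0x6B=107: acc |= 107<<0 -> acc=107 shift=7
  byte[9]=0xD6 cont=1 payload=0x56=86: acc |= 86<<7 -> acc=11115 shift=14
  byte[10]=0x46 cont=0 payload=0x46=70: acc |= 70<<14 -> acc=1157995 shift=21 [end]
Varint 4: bytes[8:11] = EB D6 46 -> value 1157995 (3 byte(s))
  byte[11]=0xA8 cont=1 payload=0x28=40: acc |= 40<<0 -> acc=40 shift=7
  byte[12]=0x26 cont=0 payload=0x26=38: acc |= 38<<7 -> acc=4904 shift=14 [end]
Varint 5: bytes[11:13] = A8 26 -> value 4904 (2 byte(s))
  byte[13]=0xB1 cont=1 payload=0x31=49: acc |= 49<<0 -> acc=49 shift=7
  byte[14]=0xDF cont=1 payload=0x5F=95: acc |= 95<<7 -> acc=12209 shift=14
  byte[15]=0xA7 cont=1 payload=0x27=39: acc |= 39<<14 -> acc=651185 shift=21
  byte[16]=0x16 cont=0 payload=0x16=22: acc |= 22<<21 -> acc=46788529 shift=28 [end]
Varint 6: bytes[13:17] = B1 DF A7 16 -> value 46788529 (4 byte(s))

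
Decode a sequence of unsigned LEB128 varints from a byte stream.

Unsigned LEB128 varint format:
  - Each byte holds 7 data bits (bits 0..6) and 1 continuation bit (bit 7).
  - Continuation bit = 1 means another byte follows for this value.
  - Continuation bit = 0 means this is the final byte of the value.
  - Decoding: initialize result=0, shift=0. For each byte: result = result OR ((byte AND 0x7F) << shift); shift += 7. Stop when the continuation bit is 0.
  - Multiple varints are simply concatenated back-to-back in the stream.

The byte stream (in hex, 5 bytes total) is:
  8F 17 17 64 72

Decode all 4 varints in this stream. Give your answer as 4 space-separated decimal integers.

  byte[0]=0x8F cont=1 payload=0x0F=15: acc |= 15<<0 -> acc=15 shift=7
  byte[1]=0x17 cont=0 payload=0x17=23: acc |= 23<<7 -> acc=2959 shift=14 [end]
Varint 1: bytes[0:2] = 8F 17 -> value 2959 (2 byte(s))
  byte[2]=0x17 cont=0 payload=0x17=23: acc |= 23<<0 -> acc=23 shift=7 [end]
Varint 2: bytes[2:3] = 17 -> value 23 (1 byte(s))
  byte[3]=0x64 cont=0 payload=0x64=100: acc |= 100<<0 -> acc=100 shift=7 [end]
Varint 3: bytes[3:4] = 64 -> value 100 (1 byte(s))
  byte[4]=0x72 cont=0 payload=0x72=114: acc |= 114<<0 -> acc=114 shift=7 [end]
Varint 4: bytes[4:5] = 72 -> value 114 (1 byte(s))

Answer: 2959 23 100 114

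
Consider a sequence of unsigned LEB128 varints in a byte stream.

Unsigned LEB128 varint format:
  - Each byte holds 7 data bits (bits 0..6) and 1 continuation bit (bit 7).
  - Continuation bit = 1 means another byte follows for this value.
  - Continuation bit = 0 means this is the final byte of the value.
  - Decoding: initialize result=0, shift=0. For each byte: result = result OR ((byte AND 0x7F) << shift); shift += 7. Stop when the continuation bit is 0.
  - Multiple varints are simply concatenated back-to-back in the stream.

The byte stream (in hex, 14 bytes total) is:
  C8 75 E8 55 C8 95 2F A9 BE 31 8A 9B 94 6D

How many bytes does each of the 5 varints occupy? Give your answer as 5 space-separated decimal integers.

Answer: 2 2 3 3 4

Derivation:
  byte[0]=0xC8 cont=1 payload=0x48=72: acc |= 72<<0 -> acc=72 shift=7
  byte[1]=0x75 cont=0 payload=0x75=117: acc |= 117<<7 -> acc=15048 shift=14 [end]
Varint 1: bytes[0:2] = C8 75 -> value 15048 (2 byte(s))
  byte[2]=0xE8 cont=1 payload=0x68=104: acc |= 104<<0 -> acc=104 shift=7
  byte[3]=0x55 cont=0 payload=0x55=85: acc |= 85<<7 -> acc=10984 shift=14 [end]
Varint 2: bytes[2:4] = E8 55 -> value 10984 (2 byte(s))
  byte[4]=0xC8 cont=1 payload=0x48=72: acc |= 72<<0 -> acc=72 shift=7
  byte[5]=0x95 cont=1 payload=0x15=21: acc |= 21<<7 -> acc=2760 shift=14
  byte[6]=0x2F cont=0 payload=0x2F=47: acc |= 47<<14 -> acc=772808 shift=21 [end]
Varint 3: bytes[4:7] = C8 95 2F -> value 772808 (3 byte(s))
  byte[7]=0xA9 cont=1 payload=0x29=41: acc |= 41<<0 -> acc=41 shift=7
  byte[8]=0xBE cont=1 payload=0x3E=62: acc |= 62<<7 -> acc=7977 shift=14
  byte[9]=0x31 cont=0 payload=0x31=49: acc |= 49<<14 -> acc=810793 shift=21 [end]
Varint 4: bytes[7:10] = A9 BE 31 -> value 810793 (3 byte(s))
  byte[10]=0x8A cont=1 payload=0x0A=10: acc |= 10<<0 -> acc=10 shift=7
  byte[11]=0x9B cont=1 payload=0x1B=27: acc |= 27<<7 -> acc=3466 shift=14
  byte[12]=0x94 cont=1 payload=0x14=20: acc |= 20<<14 -> acc=331146 shift=21
  byte[13]=0x6D cont=0 payload=0x6D=109: acc |= 109<<21 -> acc=228920714 shift=28 [end]
Varint 5: bytes[10:14] = 8A 9B 94 6D -> value 228920714 (4 byte(s))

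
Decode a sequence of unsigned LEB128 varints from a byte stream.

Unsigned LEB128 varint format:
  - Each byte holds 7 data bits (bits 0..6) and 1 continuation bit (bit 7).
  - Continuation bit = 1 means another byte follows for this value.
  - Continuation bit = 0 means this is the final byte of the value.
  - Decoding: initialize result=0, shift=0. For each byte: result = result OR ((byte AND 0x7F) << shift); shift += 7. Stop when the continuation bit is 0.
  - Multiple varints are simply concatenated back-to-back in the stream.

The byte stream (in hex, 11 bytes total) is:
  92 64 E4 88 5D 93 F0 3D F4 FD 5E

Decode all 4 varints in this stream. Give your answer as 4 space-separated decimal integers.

  byte[0]=0x92 cont=1 payload=0x12=18: acc |= 18<<0 -> acc=18 shift=7
  byte[1]=0x64 cont=0 payload=0x64=100: acc |= 100<<7 -> acc=12818 shift=14 [end]
Varint 1: bytes[0:2] = 92 64 -> value 12818 (2 byte(s))
  byte[2]=0xE4 cont=1 payload=0x64=100: acc |= 100<<0 -> acc=100 shift=7
  byte[3]=0x88 cont=1 payload=0x08=8: acc |= 8<<7 -> acc=1124 shift=14
  byte[4]=0x5D cont=0 payload=0x5D=93: acc |= 93<<14 -> acc=1524836 shift=21 [end]
Varint 2: bytes[2:5] = E4 88 5D -> value 1524836 (3 byte(s))
  byte[5]=0x93 cont=1 payload=0x13=19: acc |= 19<<0 -> acc=19 shift=7
  byte[6]=0xF0 cont=1 payload=0x70=112: acc |= 112<<7 -> acc=14355 shift=14
  byte[7]=0x3D cont=0 payload=0x3D=61: acc |= 61<<14 -> acc=1013779 shift=21 [end]
Varint 3: bytes[5:8] = 93 F0 3D -> value 1013779 (3 byte(s))
  byte[8]=0xF4 cont=1 payload=0x74=116: acc |= 116<<0 -> acc=116 shift=7
  byte[9]=0xFD cont=1 payload=0x7D=125: acc |= 125<<7 -> acc=16116 shift=14
  byte[10]=0x5E cont=0 payload=0x5E=94: acc |= 94<<14 -> acc=1556212 shift=21 [end]
Varint 4: bytes[8:11] = F4 FD 5E -> value 1556212 (3 byte(s))

Answer: 12818 1524836 1013779 1556212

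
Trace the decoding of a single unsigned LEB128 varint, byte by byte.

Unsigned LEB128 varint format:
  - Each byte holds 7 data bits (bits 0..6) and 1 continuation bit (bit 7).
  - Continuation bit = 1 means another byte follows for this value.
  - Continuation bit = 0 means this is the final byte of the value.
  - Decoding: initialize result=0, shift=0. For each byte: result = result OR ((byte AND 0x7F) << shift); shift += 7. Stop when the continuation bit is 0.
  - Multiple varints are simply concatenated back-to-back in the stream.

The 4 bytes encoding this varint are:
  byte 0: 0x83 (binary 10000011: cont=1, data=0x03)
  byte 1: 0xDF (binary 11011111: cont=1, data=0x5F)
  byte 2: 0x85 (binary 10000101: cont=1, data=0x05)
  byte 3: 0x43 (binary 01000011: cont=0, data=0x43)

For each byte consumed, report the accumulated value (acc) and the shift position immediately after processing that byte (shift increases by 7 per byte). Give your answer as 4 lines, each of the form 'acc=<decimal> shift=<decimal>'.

byte 0=0x83: payload=0x03=3, contrib = 3<<0 = 3; acc -> 3, shift -> 7
byte 1=0xDF: payload=0x5F=95, contrib = 95<<7 = 12160; acc -> 12163, shift -> 14
byte 2=0x85: payload=0x05=5, contrib = 5<<14 = 81920; acc -> 94083, shift -> 21
byte 3=0x43: payload=0x43=67, contrib = 67<<21 = 140509184; acc -> 140603267, shift -> 28

Answer: acc=3 shift=7
acc=12163 shift=14
acc=94083 shift=21
acc=140603267 shift=28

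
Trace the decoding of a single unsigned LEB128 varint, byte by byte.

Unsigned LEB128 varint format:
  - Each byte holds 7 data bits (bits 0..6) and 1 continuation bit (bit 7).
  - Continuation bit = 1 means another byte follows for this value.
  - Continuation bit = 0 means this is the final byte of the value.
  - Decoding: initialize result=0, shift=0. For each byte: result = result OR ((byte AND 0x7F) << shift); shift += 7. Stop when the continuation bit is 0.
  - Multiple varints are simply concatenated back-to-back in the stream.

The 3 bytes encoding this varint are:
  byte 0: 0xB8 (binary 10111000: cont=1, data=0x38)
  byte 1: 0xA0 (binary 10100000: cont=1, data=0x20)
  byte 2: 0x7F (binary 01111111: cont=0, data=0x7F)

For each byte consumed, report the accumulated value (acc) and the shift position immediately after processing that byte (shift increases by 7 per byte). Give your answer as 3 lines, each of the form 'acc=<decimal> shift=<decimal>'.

byte 0=0xB8: payload=0x38=56, contrib = 56<<0 = 56; acc -> 56, shift -> 7
byte 1=0xA0: payload=0x20=32, contrib = 32<<7 = 4096; acc -> 4152, shift -> 14
byte 2=0x7F: payload=0x7F=127, contrib = 127<<14 = 2080768; acc -> 2084920, shift -> 21

Answer: acc=56 shift=7
acc=4152 shift=14
acc=2084920 shift=21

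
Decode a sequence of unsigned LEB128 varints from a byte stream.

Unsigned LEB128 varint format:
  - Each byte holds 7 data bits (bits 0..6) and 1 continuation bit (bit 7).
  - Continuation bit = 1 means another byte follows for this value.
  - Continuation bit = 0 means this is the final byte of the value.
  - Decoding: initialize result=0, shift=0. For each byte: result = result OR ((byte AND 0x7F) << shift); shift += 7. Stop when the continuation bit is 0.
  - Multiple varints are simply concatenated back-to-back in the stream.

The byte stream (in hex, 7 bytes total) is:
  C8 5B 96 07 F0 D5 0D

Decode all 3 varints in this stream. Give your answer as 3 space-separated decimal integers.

Answer: 11720 918 223984

Derivation:
  byte[0]=0xC8 cont=1 payload=0x48=72: acc |= 72<<0 -> acc=72 shift=7
  byte[1]=0x5B cont=0 payload=0x5B=91: acc |= 91<<7 -> acc=11720 shift=14 [end]
Varint 1: bytes[0:2] = C8 5B -> value 11720 (2 byte(s))
  byte[2]=0x96 cont=1 payload=0x16=22: acc |= 22<<0 -> acc=22 shift=7
  byte[3]=0x07 cont=0 payload=0x07=7: acc |= 7<<7 -> acc=918 shift=14 [end]
Varint 2: bytes[2:4] = 96 07 -> value 918 (2 byte(s))
  byte[4]=0xF0 cont=1 payload=0x70=112: acc |= 112<<0 -> acc=112 shift=7
  byte[5]=0xD5 cont=1 payload=0x55=85: acc |= 85<<7 -> acc=10992 shift=14
  byte[6]=0x0D cont=0 payload=0x0D=13: acc |= 13<<14 -> acc=223984 shift=21 [end]
Varint 3: bytes[4:7] = F0 D5 0D -> value 223984 (3 byte(s))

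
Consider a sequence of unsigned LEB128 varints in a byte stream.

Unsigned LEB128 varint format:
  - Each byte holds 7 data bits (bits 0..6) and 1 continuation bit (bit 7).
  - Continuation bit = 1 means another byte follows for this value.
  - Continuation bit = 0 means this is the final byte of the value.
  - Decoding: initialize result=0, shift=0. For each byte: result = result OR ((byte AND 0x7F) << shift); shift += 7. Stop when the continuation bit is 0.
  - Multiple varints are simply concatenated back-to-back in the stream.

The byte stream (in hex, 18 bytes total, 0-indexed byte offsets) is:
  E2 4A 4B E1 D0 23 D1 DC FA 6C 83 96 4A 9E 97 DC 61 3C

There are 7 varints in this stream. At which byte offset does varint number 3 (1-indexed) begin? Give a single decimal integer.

Answer: 3

Derivation:
  byte[0]=0xE2 cont=1 payload=0x62=98: acc |= 98<<0 -> acc=98 shift=7
  byte[1]=0x4A cont=0 payload=0x4A=74: acc |= 74<<7 -> acc=9570 shift=14 [end]
Varint 1: bytes[0:2] = E2 4A -> value 9570 (2 byte(s))
  byte[2]=0x4B cont=0 payload=0x4B=75: acc |= 75<<0 -> acc=75 shift=7 [end]
Varint 2: bytes[2:3] = 4B -> value 75 (1 byte(s))
  byte[3]=0xE1 cont=1 payload=0x61=97: acc |= 97<<0 -> acc=97 shift=7
  byte[4]=0xD0 cont=1 payload=0x50=80: acc |= 80<<7 -> acc=10337 shift=14
  byte[5]=0x23 cont=0 payload=0x23=35: acc |= 35<<14 -> acc=583777 shift=21 [end]
Varint 3: bytes[3:6] = E1 D0 23 -> value 583777 (3 byte(s))
  byte[6]=0xD1 cont=1 payload=0x51=81: acc |= 81<<0 -> acc=81 shift=7
  byte[7]=0xDC cont=1 payload=0x5C=92: acc |= 92<<7 -> acc=11857 shift=14
  byte[8]=0xFA cont=1 payload=0x7A=122: acc |= 122<<14 -> acc=2010705 shift=21
  byte[9]=0x6C cont=0 payload=0x6C=108: acc |= 108<<21 -> acc=228503121 shift=28 [end]
Varint 4: bytes[6:10] = D1 DC FA 6C -> value 228503121 (4 byte(s))
  byte[10]=0x83 cont=1 payload=0x03=3: acc |= 3<<0 -> acc=3 shift=7
  byte[11]=0x96 cont=1 payload=0x16=22: acc |= 22<<7 -> acc=2819 shift=14
  byte[12]=0x4A cont=0 payload=0x4A=74: acc |= 74<<14 -> acc=1215235 shift=21 [end]
Varint 5: bytes[10:13] = 83 96 4A -> value 1215235 (3 byte(s))
  byte[13]=0x9E cont=1 payload=0x1E=30: acc |= 30<<0 -> acc=30 shift=7
  byte[14]=0x97 cont=1 payload=0x17=23: acc |= 23<<7 -> acc=2974 shift=14
  byte[15]=0xDC cont=1 payload=0x5C=92: acc |= 92<<14 -> acc=1510302 shift=21
  byte[16]=0x61 cont=0 payload=0x61=97: acc |= 97<<21 -> acc=204934046 shift=28 [end]
Varint 6: bytes[13:17] = 9E 97 DC 61 -> value 204934046 (4 byte(s))
  byte[17]=0x3C cont=0 payload=0x3C=60: acc |= 60<<0 -> acc=60 shift=7 [end]
Varint 7: bytes[17:18] = 3C -> value 60 (1 byte(s))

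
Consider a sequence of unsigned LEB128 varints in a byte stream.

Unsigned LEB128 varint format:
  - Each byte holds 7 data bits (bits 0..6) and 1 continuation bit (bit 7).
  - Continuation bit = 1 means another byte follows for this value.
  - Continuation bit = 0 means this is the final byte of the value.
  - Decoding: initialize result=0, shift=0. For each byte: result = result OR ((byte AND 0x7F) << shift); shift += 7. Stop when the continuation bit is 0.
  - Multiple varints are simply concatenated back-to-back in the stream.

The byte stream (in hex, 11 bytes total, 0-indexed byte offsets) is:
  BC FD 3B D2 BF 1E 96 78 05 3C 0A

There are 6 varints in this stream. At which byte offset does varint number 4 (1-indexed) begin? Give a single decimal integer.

Answer: 8

Derivation:
  byte[0]=0xBC cont=1 payload=0x3C=60: acc |= 60<<0 -> acc=60 shift=7
  byte[1]=0xFD cont=1 payload=0x7D=125: acc |= 125<<7 -> acc=16060 shift=14
  byte[2]=0x3B cont=0 payload=0x3B=59: acc |= 59<<14 -> acc=982716 shift=21 [end]
Varint 1: bytes[0:3] = BC FD 3B -> value 982716 (3 byte(s))
  byte[3]=0xD2 cont=1 payload=0x52=82: acc |= 82<<0 -> acc=82 shift=7
  byte[4]=0xBF cont=1 payload=0x3F=63: acc |= 63<<7 -> acc=8146 shift=14
  byte[5]=0x1E cont=0 payload=0x1E=30: acc |= 30<<14 -> acc=499666 shift=21 [end]
Varint 2: bytes[3:6] = D2 BF 1E -> value 499666 (3 byte(s))
  byte[6]=0x96 cont=1 payload=0x16=22: acc |= 22<<0 -> acc=22 shift=7
  byte[7]=0x78 cont=0 payload=0x78=120: acc |= 120<<7 -> acc=15382 shift=14 [end]
Varint 3: bytes[6:8] = 96 78 -> value 15382 (2 byte(s))
  byte[8]=0x05 cont=0 payload=0x05=5: acc |= 5<<0 -> acc=5 shift=7 [end]
Varint 4: bytes[8:9] = 05 -> value 5 (1 byte(s))
  byte[9]=0x3C cont=0 payload=0x3C=60: acc |= 60<<0 -> acc=60 shift=7 [end]
Varint 5: bytes[9:10] = 3C -> value 60 (1 byte(s))
  byte[10]=0x0A cont=0 payload=0x0A=10: acc |= 10<<0 -> acc=10 shift=7 [end]
Varint 6: bytes[10:11] = 0A -> value 10 (1 byte(s))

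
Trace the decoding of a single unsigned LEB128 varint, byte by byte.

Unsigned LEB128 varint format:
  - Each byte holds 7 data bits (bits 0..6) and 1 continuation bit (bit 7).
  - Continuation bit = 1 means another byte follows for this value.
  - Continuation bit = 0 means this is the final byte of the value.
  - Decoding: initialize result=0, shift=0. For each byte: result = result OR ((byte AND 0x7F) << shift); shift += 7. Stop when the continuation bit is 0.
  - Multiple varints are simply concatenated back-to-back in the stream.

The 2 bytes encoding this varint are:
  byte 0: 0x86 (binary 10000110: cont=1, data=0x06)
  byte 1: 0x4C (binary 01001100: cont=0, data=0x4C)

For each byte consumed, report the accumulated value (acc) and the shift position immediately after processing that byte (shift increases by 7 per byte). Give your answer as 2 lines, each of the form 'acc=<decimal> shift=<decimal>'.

byte 0=0x86: payload=0x06=6, contrib = 6<<0 = 6; acc -> 6, shift -> 7
byte 1=0x4C: payload=0x4C=76, contrib = 76<<7 = 9728; acc -> 9734, shift -> 14

Answer: acc=6 shift=7
acc=9734 shift=14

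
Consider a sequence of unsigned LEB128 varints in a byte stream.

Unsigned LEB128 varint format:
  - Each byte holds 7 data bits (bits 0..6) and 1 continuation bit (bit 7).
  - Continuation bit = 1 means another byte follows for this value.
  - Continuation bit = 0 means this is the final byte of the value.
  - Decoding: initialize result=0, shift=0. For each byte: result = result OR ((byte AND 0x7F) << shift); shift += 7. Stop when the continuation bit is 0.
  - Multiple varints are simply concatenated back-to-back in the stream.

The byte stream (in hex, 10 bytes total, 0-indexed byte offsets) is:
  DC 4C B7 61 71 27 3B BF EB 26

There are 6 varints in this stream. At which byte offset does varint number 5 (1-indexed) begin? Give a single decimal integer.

Answer: 6

Derivation:
  byte[0]=0xDC cont=1 payload=0x5C=92: acc |= 92<<0 -> acc=92 shift=7
  byte[1]=0x4C cont=0 payload=0x4C=76: acc |= 76<<7 -> acc=9820 shift=14 [end]
Varint 1: bytes[0:2] = DC 4C -> value 9820 (2 byte(s))
  byte[2]=0xB7 cont=1 payload=0x37=55: acc |= 55<<0 -> acc=55 shift=7
  byte[3]=0x61 cont=0 payload=0x61=97: acc |= 97<<7 -> acc=12471 shift=14 [end]
Varint 2: bytes[2:4] = B7 61 -> value 12471 (2 byte(s))
  byte[4]=0x71 cont=0 payload=0x71=113: acc |= 113<<0 -> acc=113 shift=7 [end]
Varint 3: bytes[4:5] = 71 -> value 113 (1 byte(s))
  byte[5]=0x27 cont=0 payload=0x27=39: acc |= 39<<0 -> acc=39 shift=7 [end]
Varint 4: bytes[5:6] = 27 -> value 39 (1 byte(s))
  byte[6]=0x3B cont=0 payload=0x3B=59: acc |= 59<<0 -> acc=59 shift=7 [end]
Varint 5: bytes[6:7] = 3B -> value 59 (1 byte(s))
  byte[7]=0xBF cont=1 payload=0x3F=63: acc |= 63<<0 -> acc=63 shift=7
  byte[8]=0xEB cont=1 payload=0x6B=107: acc |= 107<<7 -> acc=13759 shift=14
  byte[9]=0x26 cont=0 payload=0x26=38: acc |= 38<<14 -> acc=636351 shift=21 [end]
Varint 6: bytes[7:10] = BF EB 26 -> value 636351 (3 byte(s))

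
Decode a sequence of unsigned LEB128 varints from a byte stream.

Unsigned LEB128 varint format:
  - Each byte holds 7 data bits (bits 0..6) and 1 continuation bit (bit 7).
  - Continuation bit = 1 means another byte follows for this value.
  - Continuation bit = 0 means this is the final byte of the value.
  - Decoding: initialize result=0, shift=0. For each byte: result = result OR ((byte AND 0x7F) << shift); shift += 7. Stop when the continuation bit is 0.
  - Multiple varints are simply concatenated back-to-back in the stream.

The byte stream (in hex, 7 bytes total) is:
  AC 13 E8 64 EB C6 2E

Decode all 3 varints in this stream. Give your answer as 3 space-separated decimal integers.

Answer: 2476 12904 762731

Derivation:
  byte[0]=0xAC cont=1 payload=0x2C=44: acc |= 44<<0 -> acc=44 shift=7
  byte[1]=0x13 cont=0 payload=0x13=19: acc |= 19<<7 -> acc=2476 shift=14 [end]
Varint 1: bytes[0:2] = AC 13 -> value 2476 (2 byte(s))
  byte[2]=0xE8 cont=1 payload=0x68=104: acc |= 104<<0 -> acc=104 shift=7
  byte[3]=0x64 cont=0 payload=0x64=100: acc |= 100<<7 -> acc=12904 shift=14 [end]
Varint 2: bytes[2:4] = E8 64 -> value 12904 (2 byte(s))
  byte[4]=0xEB cont=1 payload=0x6B=107: acc |= 107<<0 -> acc=107 shift=7
  byte[5]=0xC6 cont=1 payload=0x46=70: acc |= 70<<7 -> acc=9067 shift=14
  byte[6]=0x2E cont=0 payload=0x2E=46: acc |= 46<<14 -> acc=762731 shift=21 [end]
Varint 3: bytes[4:7] = EB C6 2E -> value 762731 (3 byte(s))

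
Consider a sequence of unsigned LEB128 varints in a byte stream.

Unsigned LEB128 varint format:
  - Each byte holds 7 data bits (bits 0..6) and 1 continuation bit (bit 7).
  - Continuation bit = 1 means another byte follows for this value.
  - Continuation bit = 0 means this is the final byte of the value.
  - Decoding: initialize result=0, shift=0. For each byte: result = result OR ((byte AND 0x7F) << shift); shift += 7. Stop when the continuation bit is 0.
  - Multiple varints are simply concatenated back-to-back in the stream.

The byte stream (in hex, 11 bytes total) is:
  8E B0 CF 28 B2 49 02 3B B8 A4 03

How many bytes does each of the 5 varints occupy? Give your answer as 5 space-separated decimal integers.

Answer: 4 2 1 1 3

Derivation:
  byte[0]=0x8E cont=1 payload=0x0E=14: acc |= 14<<0 -> acc=14 shift=7
  byte[1]=0xB0 cont=1 payload=0x30=48: acc |= 48<<7 -> acc=6158 shift=14
  byte[2]=0xCF cont=1 payload=0x4F=79: acc |= 79<<14 -> acc=1300494 shift=21
  byte[3]=0x28 cont=0 payload=0x28=40: acc |= 40<<21 -> acc=85186574 shift=28 [end]
Varint 1: bytes[0:4] = 8E B0 CF 28 -> value 85186574 (4 byte(s))
  byte[4]=0xB2 cont=1 payload=0x32=50: acc |= 50<<0 -> acc=50 shift=7
  byte[5]=0x49 cont=0 payload=0x49=73: acc |= 73<<7 -> acc=9394 shift=14 [end]
Varint 2: bytes[4:6] = B2 49 -> value 9394 (2 byte(s))
  byte[6]=0x02 cont=0 payload=0x02=2: acc |= 2<<0 -> acc=2 shift=7 [end]
Varint 3: bytes[6:7] = 02 -> value 2 (1 byte(s))
  byte[7]=0x3B cont=0 payload=0x3B=59: acc |= 59<<0 -> acc=59 shift=7 [end]
Varint 4: bytes[7:8] = 3B -> value 59 (1 byte(s))
  byte[8]=0xB8 cont=1 payload=0x38=56: acc |= 56<<0 -> acc=56 shift=7
  byte[9]=0xA4 cont=1 payload=0x24=36: acc |= 36<<7 -> acc=4664 shift=14
  byte[10]=0x03 cont=0 payload=0x03=3: acc |= 3<<14 -> acc=53816 shift=21 [end]
Varint 5: bytes[8:11] = B8 A4 03 -> value 53816 (3 byte(s))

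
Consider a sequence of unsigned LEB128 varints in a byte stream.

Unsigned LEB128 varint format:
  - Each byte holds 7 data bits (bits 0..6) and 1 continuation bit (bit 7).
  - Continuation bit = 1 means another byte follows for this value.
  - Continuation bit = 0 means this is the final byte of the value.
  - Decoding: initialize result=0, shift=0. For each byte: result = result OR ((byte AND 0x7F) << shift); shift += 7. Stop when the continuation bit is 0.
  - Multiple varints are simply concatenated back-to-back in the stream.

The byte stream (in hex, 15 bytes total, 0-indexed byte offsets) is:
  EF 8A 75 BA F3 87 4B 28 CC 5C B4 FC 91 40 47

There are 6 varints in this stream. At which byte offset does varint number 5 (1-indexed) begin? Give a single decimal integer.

Answer: 10

Derivation:
  byte[0]=0xEF cont=1 payload=0x6F=111: acc |= 111<<0 -> acc=111 shift=7
  byte[1]=0x8A cont=1 payload=0x0A=10: acc |= 10<<7 -> acc=1391 shift=14
  byte[2]=0x75 cont=0 payload=0x75=117: acc |= 117<<14 -> acc=1918319 shift=21 [end]
Varint 1: bytes[0:3] = EF 8A 75 -> value 1918319 (3 byte(s))
  byte[3]=0xBA cont=1 payload=0x3A=58: acc |= 58<<0 -> acc=58 shift=7
  byte[4]=0xF3 cont=1 payload=0x73=115: acc |= 115<<7 -> acc=14778 shift=14
  byte[5]=0x87 cont=1 payload=0x07=7: acc |= 7<<14 -> acc=129466 shift=21
  byte[6]=0x4B cont=0 payload=0x4B=75: acc |= 75<<21 -> acc=157415866 shift=28 [end]
Varint 2: bytes[3:7] = BA F3 87 4B -> value 157415866 (4 byte(s))
  byte[7]=0x28 cont=0 payload=0x28=40: acc |= 40<<0 -> acc=40 shift=7 [end]
Varint 3: bytes[7:8] = 28 -> value 40 (1 byte(s))
  byte[8]=0xCC cont=1 payload=0x4C=76: acc |= 76<<0 -> acc=76 shift=7
  byte[9]=0x5C cont=0 payload=0x5C=92: acc |= 92<<7 -> acc=11852 shift=14 [end]
Varint 4: bytes[8:10] = CC 5C -> value 11852 (2 byte(s))
  byte[10]=0xB4 cont=1 payload=0x34=52: acc |= 52<<0 -> acc=52 shift=7
  byte[11]=0xFC cont=1 payload=0x7C=124: acc |= 124<<7 -> acc=15924 shift=14
  byte[12]=0x91 cont=1 payload=0x11=17: acc |= 17<<14 -> acc=294452 shift=21
  byte[13]=0x40 cont=0 payload=0x40=64: acc |= 64<<21 -> acc=134512180 shift=28 [end]
Varint 5: bytes[10:14] = B4 FC 91 40 -> value 134512180 (4 byte(s))
  byte[14]=0x47 cont=0 payload=0x47=71: acc |= 71<<0 -> acc=71 shift=7 [end]
Varint 6: bytes[14:15] = 47 -> value 71 (1 byte(s))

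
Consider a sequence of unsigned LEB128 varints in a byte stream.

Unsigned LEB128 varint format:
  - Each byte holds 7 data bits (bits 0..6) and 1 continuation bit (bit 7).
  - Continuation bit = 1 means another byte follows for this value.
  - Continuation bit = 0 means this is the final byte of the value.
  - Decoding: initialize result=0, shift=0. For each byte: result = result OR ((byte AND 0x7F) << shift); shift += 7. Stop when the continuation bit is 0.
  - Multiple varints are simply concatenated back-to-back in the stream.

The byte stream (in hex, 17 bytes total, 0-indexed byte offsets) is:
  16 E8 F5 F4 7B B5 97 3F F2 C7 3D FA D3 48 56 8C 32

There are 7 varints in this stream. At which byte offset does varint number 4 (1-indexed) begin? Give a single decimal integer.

Answer: 8

Derivation:
  byte[0]=0x16 cont=0 payload=0x16=22: acc |= 22<<0 -> acc=22 shift=7 [end]
Varint 1: bytes[0:1] = 16 -> value 22 (1 byte(s))
  byte[1]=0xE8 cont=1 payload=0x68=104: acc |= 104<<0 -> acc=104 shift=7
  byte[2]=0xF5 cont=1 payload=0x75=117: acc |= 117<<7 -> acc=15080 shift=14
  byte[3]=0xF4 cont=1 payload=0x74=116: acc |= 116<<14 -> acc=1915624 shift=21
  byte[4]=0x7B cont=0 payload=0x7B=123: acc |= 123<<21 -> acc=259865320 shift=28 [end]
Varint 2: bytes[1:5] = E8 F5 F4 7B -> value 259865320 (4 byte(s))
  byte[5]=0xB5 cont=1 payload=0x35=53: acc |= 53<<0 -> acc=53 shift=7
  byte[6]=0x97 cont=1 payload=0x17=23: acc |= 23<<7 -> acc=2997 shift=14
  byte[7]=0x3F cont=0 payload=0x3F=63: acc |= 63<<14 -> acc=1035189 shift=21 [end]
Varint 3: bytes[5:8] = B5 97 3F -> value 1035189 (3 byte(s))
  byte[8]=0xF2 cont=1 payload=0x72=114: acc |= 114<<0 -> acc=114 shift=7
  byte[9]=0xC7 cont=1 payload=0x47=71: acc |= 71<<7 -> acc=9202 shift=14
  byte[10]=0x3D cont=0 payload=0x3D=61: acc |= 61<<14 -> acc=1008626 shift=21 [end]
Varint 4: bytes[8:11] = F2 C7 3D -> value 1008626 (3 byte(s))
  byte[11]=0xFA cont=1 payload=0x7A=122: acc |= 122<<0 -> acc=122 shift=7
  byte[12]=0xD3 cont=1 payload=0x53=83: acc |= 83<<7 -> acc=10746 shift=14
  byte[13]=0x48 cont=0 payload=0x48=72: acc |= 72<<14 -> acc=1190394 shift=21 [end]
Varint 5: bytes[11:14] = FA D3 48 -> value 1190394 (3 byte(s))
  byte[14]=0x56 cont=0 payload=0x56=86: acc |= 86<<0 -> acc=86 shift=7 [end]
Varint 6: bytes[14:15] = 56 -> value 86 (1 byte(s))
  byte[15]=0x8C cont=1 payload=0x0C=12: acc |= 12<<0 -> acc=12 shift=7
  byte[16]=0x32 cont=0 payload=0x32=50: acc |= 50<<7 -> acc=6412 shift=14 [end]
Varint 7: bytes[15:17] = 8C 32 -> value 6412 (2 byte(s))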